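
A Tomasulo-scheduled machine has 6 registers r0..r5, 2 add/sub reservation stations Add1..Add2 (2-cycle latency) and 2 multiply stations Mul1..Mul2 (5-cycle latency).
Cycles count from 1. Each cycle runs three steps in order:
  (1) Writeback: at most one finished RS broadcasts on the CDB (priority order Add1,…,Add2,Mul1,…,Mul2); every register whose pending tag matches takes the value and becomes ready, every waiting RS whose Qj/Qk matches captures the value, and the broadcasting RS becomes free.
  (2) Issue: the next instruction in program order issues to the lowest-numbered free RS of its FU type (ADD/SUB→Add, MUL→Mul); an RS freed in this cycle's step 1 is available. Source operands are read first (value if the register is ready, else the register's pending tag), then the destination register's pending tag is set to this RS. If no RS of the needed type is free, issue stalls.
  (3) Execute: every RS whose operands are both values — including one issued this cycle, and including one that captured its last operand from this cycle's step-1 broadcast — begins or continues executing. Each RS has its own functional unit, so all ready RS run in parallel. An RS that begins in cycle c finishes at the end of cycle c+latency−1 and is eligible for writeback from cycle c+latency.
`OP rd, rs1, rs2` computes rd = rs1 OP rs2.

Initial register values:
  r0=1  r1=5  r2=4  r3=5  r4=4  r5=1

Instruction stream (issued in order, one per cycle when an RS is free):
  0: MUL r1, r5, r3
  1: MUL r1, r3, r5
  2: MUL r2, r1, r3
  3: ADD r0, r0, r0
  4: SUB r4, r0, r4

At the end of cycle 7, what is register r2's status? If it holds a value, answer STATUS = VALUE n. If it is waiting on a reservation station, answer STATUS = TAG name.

  c1: issue MUL r1<-Mul1  regs: r0:1,r1:Mul1,r2:4,r3:5,r4:4,r5:1
  c2: issue MUL r1<-Mul2  regs: r0:1,r1:Mul2,r2:4,r3:5,r4:4,r5:1
  c3: stall  regs: r0:1,r1:Mul2,r2:4,r3:5,r4:4,r5:1
  c4: stall  regs: r0:1,r1:Mul2,r2:4,r3:5,r4:4,r5:1
  c5: stall  regs: r0:1,r1:Mul2,r2:4,r3:5,r4:4,r5:1
  c6: CDB Mul1=5; issue MUL r2<-Mul1  regs: r0:1,r1:Mul2,r2:Mul1,r3:5,r4:4,r5:1
  c7: CDB Mul2=5; issue ADD r0<-Add1  regs: r0:Add1,r1:5,r2:Mul1,r3:5,r4:4,r5:1

STATUS = TAG Mul1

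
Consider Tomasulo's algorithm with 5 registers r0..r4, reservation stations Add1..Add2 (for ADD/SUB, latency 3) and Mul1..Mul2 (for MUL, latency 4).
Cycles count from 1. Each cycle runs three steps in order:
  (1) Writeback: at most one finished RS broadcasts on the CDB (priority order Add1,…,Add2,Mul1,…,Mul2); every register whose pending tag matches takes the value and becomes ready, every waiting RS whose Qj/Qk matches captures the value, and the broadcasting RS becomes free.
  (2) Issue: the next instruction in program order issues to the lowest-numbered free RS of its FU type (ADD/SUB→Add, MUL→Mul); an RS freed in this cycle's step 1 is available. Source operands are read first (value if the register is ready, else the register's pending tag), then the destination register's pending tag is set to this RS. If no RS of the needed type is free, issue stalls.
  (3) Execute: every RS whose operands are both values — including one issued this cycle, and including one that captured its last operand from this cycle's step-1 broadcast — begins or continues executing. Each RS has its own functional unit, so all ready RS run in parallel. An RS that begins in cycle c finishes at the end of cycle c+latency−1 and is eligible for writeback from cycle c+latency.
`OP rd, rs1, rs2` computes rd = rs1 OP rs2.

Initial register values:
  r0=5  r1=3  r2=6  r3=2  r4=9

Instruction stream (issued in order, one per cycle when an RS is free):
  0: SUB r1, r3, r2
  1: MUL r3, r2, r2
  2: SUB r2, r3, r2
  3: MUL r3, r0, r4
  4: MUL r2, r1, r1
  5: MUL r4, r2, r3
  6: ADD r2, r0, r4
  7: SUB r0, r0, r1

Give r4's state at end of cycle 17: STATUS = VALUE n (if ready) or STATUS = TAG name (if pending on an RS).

  c1: issue SUB r1<-Add1  regs: r0:5,r1:Add1,r2:6,r3:2,r4:9
  c2: issue MUL r3<-Mul1  regs: r0:5,r1:Add1,r2:6,r3:Mul1,r4:9
  c3: issue SUB r2<-Add2  regs: r0:5,r1:Add1,r2:Add2,r3:Mul1,r4:9
  c4: CDB Add1=-4; issue MUL r3<-Mul2  regs: r0:5,r1:-4,r2:Add2,r3:Mul2,r4:9
  c5: stall  regs: r0:5,r1:-4,r2:Add2,r3:Mul2,r4:9
  c6: CDB Mul1=36; issue MUL r2<-Mul1  regs: r0:5,r1:-4,r2:Mul1,r3:Mul2,r4:9
  c7: stall  regs: r0:5,r1:-4,r2:Mul1,r3:Mul2,r4:9
  c8: CDB Mul2=45; issue MUL r4<-Mul2  regs: r0:5,r1:-4,r2:Mul1,r3:45,r4:Mul2
  c9: CDB Add2=30; issue ADD r2<-Add1  regs: r0:5,r1:-4,r2:Add1,r3:45,r4:Mul2
  c10: CDB Mul1=16; issue SUB r0<-Add2  regs: r0:Add2,r1:-4,r2:Add1,r3:45,r4:Mul2
  c11: -  regs: r0:Add2,r1:-4,r2:Add1,r3:45,r4:Mul2
  c12: -  regs: r0:Add2,r1:-4,r2:Add1,r3:45,r4:Mul2
  c13: CDB Add2=9  regs: r0:9,r1:-4,r2:Add1,r3:45,r4:Mul2
  c14: CDB Mul2=720  regs: r0:9,r1:-4,r2:Add1,r3:45,r4:720
  c15: -  regs: r0:9,r1:-4,r2:Add1,r3:45,r4:720
  c16: -  regs: r0:9,r1:-4,r2:Add1,r3:45,r4:720
  c17: CDB Add1=725  regs: r0:9,r1:-4,r2:725,r3:45,r4:720

STATUS = VALUE 720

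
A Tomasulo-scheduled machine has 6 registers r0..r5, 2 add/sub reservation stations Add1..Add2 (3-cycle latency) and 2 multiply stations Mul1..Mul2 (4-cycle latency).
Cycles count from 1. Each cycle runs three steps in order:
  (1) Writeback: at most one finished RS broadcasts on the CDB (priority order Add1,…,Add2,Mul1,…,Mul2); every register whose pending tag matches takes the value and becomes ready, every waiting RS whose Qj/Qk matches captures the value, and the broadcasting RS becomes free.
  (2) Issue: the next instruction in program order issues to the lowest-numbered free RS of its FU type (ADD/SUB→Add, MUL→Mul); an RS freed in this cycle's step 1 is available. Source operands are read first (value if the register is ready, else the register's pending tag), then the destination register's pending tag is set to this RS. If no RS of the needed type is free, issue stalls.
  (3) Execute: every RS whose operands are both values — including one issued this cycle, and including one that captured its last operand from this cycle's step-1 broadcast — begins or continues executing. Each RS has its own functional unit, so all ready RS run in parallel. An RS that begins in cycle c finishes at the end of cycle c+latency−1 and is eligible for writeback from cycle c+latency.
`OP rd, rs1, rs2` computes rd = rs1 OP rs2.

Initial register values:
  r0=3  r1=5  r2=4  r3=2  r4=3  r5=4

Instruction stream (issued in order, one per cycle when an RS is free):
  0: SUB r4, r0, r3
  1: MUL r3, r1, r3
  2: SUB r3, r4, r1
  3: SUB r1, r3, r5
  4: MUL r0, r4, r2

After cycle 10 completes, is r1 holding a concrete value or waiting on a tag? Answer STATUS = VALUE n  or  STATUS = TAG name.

STATUS = VALUE -8

cycle 1: issue SUB r4<-Add1 // r0:3,r1:5,r2:4,r3:2,r4:Add1,r5:4
cycle 2: issue MUL r3<-Mul1 // r0:3,r1:5,r2:4,r3:Mul1,r4:Add1,r5:4
cycle 3: issue SUB r3<-Add2 // r0:3,r1:5,r2:4,r3:Add2,r4:Add1,r5:4
cycle 4: CDB Add1=1; issue SUB r1<-Add1 // r0:3,r1:Add1,r2:4,r3:Add2,r4:1,r5:4
cycle 5: issue MUL r0<-Mul2 // r0:Mul2,r1:Add1,r2:4,r3:Add2,r4:1,r5:4
cycle 6: CDB Mul1=10 // r0:Mul2,r1:Add1,r2:4,r3:Add2,r4:1,r5:4
cycle 7: CDB Add2=-4 // r0:Mul2,r1:Add1,r2:4,r3:-4,r4:1,r5:4
cycle 8: - // r0:Mul2,r1:Add1,r2:4,r3:-4,r4:1,r5:4
cycle 9: CDB Mul2=4 // r0:4,r1:Add1,r2:4,r3:-4,r4:1,r5:4
cycle 10: CDB Add1=-8 // r0:4,r1:-8,r2:4,r3:-4,r4:1,r5:4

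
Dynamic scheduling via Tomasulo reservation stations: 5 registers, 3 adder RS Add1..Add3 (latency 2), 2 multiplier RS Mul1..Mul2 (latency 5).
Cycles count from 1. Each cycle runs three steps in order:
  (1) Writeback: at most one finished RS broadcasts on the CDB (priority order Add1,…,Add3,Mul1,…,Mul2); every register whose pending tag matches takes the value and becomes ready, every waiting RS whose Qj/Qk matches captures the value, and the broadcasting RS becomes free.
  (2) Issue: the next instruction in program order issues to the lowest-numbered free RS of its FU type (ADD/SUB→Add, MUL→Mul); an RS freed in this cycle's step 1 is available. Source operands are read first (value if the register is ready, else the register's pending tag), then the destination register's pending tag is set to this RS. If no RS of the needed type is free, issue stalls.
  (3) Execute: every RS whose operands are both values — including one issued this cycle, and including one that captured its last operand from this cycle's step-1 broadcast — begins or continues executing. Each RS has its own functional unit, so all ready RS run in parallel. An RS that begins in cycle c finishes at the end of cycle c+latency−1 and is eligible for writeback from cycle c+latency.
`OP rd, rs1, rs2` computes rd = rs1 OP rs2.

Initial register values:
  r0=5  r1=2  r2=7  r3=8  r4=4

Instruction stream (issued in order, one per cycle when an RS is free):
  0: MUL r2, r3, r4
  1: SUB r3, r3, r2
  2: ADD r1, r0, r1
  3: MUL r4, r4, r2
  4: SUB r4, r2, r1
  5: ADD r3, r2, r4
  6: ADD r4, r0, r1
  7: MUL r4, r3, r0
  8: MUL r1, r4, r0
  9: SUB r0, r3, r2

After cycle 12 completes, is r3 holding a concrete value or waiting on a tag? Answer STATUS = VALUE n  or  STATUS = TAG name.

c1: issue MUL r2<-Mul1 | r0:5,r1:2,r2:Mul1,r3:8,r4:4
c2: issue SUB r3<-Add1 | r0:5,r1:2,r2:Mul1,r3:Add1,r4:4
c3: issue ADD r1<-Add2 | r0:5,r1:Add2,r2:Mul1,r3:Add1,r4:4
c4: issue MUL r4<-Mul2 | r0:5,r1:Add2,r2:Mul1,r3:Add1,r4:Mul2
c5: CDB Add2=7; issue SUB r4<-Add2 | r0:5,r1:7,r2:Mul1,r3:Add1,r4:Add2
c6: CDB Mul1=32; issue ADD r3<-Add3 | r0:5,r1:7,r2:32,r3:Add3,r4:Add2
c7: stall | r0:5,r1:7,r2:32,r3:Add3,r4:Add2
c8: CDB Add1=-24; issue ADD r4<-Add1 | r0:5,r1:7,r2:32,r3:Add3,r4:Add1
c9: CDB Add2=25; issue MUL r4<-Mul1 | r0:5,r1:7,r2:32,r3:Add3,r4:Mul1
c10: CDB Add1=12; stall | r0:5,r1:7,r2:32,r3:Add3,r4:Mul1
c11: CDB Add3=57; stall | r0:5,r1:7,r2:32,r3:57,r4:Mul1
c12: CDB Mul2=128; issue MUL r1<-Mul2 | r0:5,r1:Mul2,r2:32,r3:57,r4:Mul1

STATUS = VALUE 57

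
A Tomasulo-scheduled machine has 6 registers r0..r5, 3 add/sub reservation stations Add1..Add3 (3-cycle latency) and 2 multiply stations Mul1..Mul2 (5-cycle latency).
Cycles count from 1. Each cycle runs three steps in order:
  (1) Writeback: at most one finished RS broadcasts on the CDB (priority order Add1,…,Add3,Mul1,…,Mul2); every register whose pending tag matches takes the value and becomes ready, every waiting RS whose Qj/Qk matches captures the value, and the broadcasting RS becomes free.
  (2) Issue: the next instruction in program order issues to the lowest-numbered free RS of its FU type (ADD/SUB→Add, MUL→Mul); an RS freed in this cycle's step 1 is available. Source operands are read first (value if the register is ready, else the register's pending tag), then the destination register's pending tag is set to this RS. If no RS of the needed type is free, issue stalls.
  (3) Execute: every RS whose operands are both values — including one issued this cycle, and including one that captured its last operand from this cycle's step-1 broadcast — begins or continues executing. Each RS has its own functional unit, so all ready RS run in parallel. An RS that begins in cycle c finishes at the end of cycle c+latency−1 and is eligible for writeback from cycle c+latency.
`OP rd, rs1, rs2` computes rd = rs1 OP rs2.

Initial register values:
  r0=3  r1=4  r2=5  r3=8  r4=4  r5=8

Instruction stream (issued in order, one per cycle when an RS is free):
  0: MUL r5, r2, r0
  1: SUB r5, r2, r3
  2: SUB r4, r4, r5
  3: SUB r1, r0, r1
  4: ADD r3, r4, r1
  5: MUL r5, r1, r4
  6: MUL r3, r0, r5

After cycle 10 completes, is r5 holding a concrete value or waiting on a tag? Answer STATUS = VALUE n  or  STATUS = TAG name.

STATUS = TAG Mul1

  c1: issue MUL r5<-Mul1  regs: r0:3,r1:4,r2:5,r3:8,r4:4,r5:Mul1
  c2: issue SUB r5<-Add1  regs: r0:3,r1:4,r2:5,r3:8,r4:4,r5:Add1
  c3: issue SUB r4<-Add2  regs: r0:3,r1:4,r2:5,r3:8,r4:Add2,r5:Add1
  c4: issue SUB r1<-Add3  regs: r0:3,r1:Add3,r2:5,r3:8,r4:Add2,r5:Add1
  c5: CDB Add1=-3; issue ADD r3<-Add1  regs: r0:3,r1:Add3,r2:5,r3:Add1,r4:Add2,r5:-3
  c6: CDB Mul1=15; issue MUL r5<-Mul1  regs: r0:3,r1:Add3,r2:5,r3:Add1,r4:Add2,r5:Mul1
  c7: CDB Add3=-1; issue MUL r3<-Mul2  regs: r0:3,r1:-1,r2:5,r3:Mul2,r4:Add2,r5:Mul1
  c8: CDB Add2=7  regs: r0:3,r1:-1,r2:5,r3:Mul2,r4:7,r5:Mul1
  c9: -  regs: r0:3,r1:-1,r2:5,r3:Mul2,r4:7,r5:Mul1
  c10: -  regs: r0:3,r1:-1,r2:5,r3:Mul2,r4:7,r5:Mul1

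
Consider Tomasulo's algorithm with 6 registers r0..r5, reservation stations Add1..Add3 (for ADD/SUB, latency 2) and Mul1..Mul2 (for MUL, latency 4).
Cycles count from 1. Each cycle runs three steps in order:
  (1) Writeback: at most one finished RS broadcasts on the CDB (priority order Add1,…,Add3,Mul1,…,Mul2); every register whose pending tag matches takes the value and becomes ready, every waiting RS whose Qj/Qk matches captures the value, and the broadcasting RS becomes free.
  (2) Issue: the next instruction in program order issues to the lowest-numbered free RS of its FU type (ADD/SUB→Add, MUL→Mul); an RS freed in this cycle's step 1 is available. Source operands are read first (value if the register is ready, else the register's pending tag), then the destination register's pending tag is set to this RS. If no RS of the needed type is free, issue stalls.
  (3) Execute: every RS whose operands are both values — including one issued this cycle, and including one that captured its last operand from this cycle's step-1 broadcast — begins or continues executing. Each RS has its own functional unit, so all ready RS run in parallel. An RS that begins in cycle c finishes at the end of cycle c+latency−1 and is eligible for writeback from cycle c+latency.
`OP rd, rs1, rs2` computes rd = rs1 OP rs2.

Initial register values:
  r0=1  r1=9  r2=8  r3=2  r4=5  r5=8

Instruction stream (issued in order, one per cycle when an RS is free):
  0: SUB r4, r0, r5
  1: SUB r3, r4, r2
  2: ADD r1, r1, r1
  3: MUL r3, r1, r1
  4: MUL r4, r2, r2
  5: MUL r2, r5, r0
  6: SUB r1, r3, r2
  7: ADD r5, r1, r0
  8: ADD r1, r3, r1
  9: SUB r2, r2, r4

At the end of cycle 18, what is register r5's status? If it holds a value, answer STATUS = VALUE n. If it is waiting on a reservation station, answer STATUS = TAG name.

c1: issue SUB r4<-Add1 | r0:1,r1:9,r2:8,r3:2,r4:Add1,r5:8
c2: issue SUB r3<-Add2 | r0:1,r1:9,r2:8,r3:Add2,r4:Add1,r5:8
c3: CDB Add1=-7; issue ADD r1<-Add1 | r0:1,r1:Add1,r2:8,r3:Add2,r4:-7,r5:8
c4: issue MUL r3<-Mul1 | r0:1,r1:Add1,r2:8,r3:Mul1,r4:-7,r5:8
c5: CDB Add1=18; issue MUL r4<-Mul2 | r0:1,r1:18,r2:8,r3:Mul1,r4:Mul2,r5:8
c6: CDB Add2=-15; stall | r0:1,r1:18,r2:8,r3:Mul1,r4:Mul2,r5:8
c7: stall | r0:1,r1:18,r2:8,r3:Mul1,r4:Mul2,r5:8
c8: stall | r0:1,r1:18,r2:8,r3:Mul1,r4:Mul2,r5:8
c9: CDB Mul1=324; issue MUL r2<-Mul1 | r0:1,r1:18,r2:Mul1,r3:324,r4:Mul2,r5:8
c10: CDB Mul2=64; issue SUB r1<-Add1 | r0:1,r1:Add1,r2:Mul1,r3:324,r4:64,r5:8
c11: issue ADD r5<-Add2 | r0:1,r1:Add1,r2:Mul1,r3:324,r4:64,r5:Add2
c12: issue ADD r1<-Add3 | r0:1,r1:Add3,r2:Mul1,r3:324,r4:64,r5:Add2
c13: CDB Mul1=8; stall | r0:1,r1:Add3,r2:8,r3:324,r4:64,r5:Add2
c14: stall | r0:1,r1:Add3,r2:8,r3:324,r4:64,r5:Add2
c15: CDB Add1=316; issue SUB r2<-Add1 | r0:1,r1:Add3,r2:Add1,r3:324,r4:64,r5:Add2
c16: - | r0:1,r1:Add3,r2:Add1,r3:324,r4:64,r5:Add2
c17: CDB Add1=-56 | r0:1,r1:Add3,r2:-56,r3:324,r4:64,r5:Add2
c18: CDB Add2=317 | r0:1,r1:Add3,r2:-56,r3:324,r4:64,r5:317

STATUS = VALUE 317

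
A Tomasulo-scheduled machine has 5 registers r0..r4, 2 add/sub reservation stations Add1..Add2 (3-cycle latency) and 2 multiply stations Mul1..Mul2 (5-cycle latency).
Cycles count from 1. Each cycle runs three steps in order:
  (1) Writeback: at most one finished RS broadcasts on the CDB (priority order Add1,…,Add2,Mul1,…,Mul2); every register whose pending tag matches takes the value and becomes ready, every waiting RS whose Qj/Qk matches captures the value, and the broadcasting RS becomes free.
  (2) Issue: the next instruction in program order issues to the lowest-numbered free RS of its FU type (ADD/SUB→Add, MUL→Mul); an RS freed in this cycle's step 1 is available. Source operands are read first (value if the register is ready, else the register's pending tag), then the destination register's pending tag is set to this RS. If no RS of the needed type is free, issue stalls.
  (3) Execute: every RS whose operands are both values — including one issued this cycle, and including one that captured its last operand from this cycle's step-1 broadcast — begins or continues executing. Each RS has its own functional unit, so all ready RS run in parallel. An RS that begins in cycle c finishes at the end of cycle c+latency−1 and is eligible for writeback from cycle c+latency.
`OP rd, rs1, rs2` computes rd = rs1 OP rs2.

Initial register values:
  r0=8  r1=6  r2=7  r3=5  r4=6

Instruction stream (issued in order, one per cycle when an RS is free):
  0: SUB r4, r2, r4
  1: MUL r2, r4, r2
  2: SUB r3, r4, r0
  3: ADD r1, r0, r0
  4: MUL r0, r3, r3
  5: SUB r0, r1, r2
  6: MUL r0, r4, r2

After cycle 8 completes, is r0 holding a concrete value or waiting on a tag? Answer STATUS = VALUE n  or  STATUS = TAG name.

STATUS = TAG Add1

  c1: issue SUB r4<-Add1  regs: r0:8,r1:6,r2:7,r3:5,r4:Add1
  c2: issue MUL r2<-Mul1  regs: r0:8,r1:6,r2:Mul1,r3:5,r4:Add1
  c3: issue SUB r3<-Add2  regs: r0:8,r1:6,r2:Mul1,r3:Add2,r4:Add1
  c4: CDB Add1=1; issue ADD r1<-Add1  regs: r0:8,r1:Add1,r2:Mul1,r3:Add2,r4:1
  c5: issue MUL r0<-Mul2  regs: r0:Mul2,r1:Add1,r2:Mul1,r3:Add2,r4:1
  c6: stall  regs: r0:Mul2,r1:Add1,r2:Mul1,r3:Add2,r4:1
  c7: CDB Add1=16; issue SUB r0<-Add1  regs: r0:Add1,r1:16,r2:Mul1,r3:Add2,r4:1
  c8: CDB Add2=-7; stall  regs: r0:Add1,r1:16,r2:Mul1,r3:-7,r4:1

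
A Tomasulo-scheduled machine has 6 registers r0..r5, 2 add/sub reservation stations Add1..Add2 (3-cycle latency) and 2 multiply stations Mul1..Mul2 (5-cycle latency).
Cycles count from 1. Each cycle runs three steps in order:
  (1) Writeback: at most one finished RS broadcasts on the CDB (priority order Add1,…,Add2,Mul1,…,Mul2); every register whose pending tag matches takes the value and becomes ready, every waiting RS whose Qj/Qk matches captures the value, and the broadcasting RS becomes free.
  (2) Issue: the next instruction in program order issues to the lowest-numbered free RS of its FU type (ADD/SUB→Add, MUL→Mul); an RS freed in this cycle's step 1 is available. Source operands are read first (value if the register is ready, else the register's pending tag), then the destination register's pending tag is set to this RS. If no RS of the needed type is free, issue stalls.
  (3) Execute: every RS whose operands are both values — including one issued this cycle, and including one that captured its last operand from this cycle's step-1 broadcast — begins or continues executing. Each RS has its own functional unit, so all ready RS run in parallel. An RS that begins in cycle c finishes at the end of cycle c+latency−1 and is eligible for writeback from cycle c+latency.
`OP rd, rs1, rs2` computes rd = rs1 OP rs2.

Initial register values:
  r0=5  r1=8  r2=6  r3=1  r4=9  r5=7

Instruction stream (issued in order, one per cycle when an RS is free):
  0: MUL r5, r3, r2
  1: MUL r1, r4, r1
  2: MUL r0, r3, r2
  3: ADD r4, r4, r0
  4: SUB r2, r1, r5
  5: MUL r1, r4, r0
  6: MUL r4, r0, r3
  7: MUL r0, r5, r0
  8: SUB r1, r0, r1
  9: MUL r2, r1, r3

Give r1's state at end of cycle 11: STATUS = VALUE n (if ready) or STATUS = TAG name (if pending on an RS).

STATUS = TAG Mul2

cycle 1: issue MUL r5<-Mul1 // r0:5,r1:8,r2:6,r3:1,r4:9,r5:Mul1
cycle 2: issue MUL r1<-Mul2 // r0:5,r1:Mul2,r2:6,r3:1,r4:9,r5:Mul1
cycle 3: stall // r0:5,r1:Mul2,r2:6,r3:1,r4:9,r5:Mul1
cycle 4: stall // r0:5,r1:Mul2,r2:6,r3:1,r4:9,r5:Mul1
cycle 5: stall // r0:5,r1:Mul2,r2:6,r3:1,r4:9,r5:Mul1
cycle 6: CDB Mul1=6; issue MUL r0<-Mul1 // r0:Mul1,r1:Mul2,r2:6,r3:1,r4:9,r5:6
cycle 7: CDB Mul2=72; issue ADD r4<-Add1 // r0:Mul1,r1:72,r2:6,r3:1,r4:Add1,r5:6
cycle 8: issue SUB r2<-Add2 // r0:Mul1,r1:72,r2:Add2,r3:1,r4:Add1,r5:6
cycle 9: issue MUL r1<-Mul2 // r0:Mul1,r1:Mul2,r2:Add2,r3:1,r4:Add1,r5:6
cycle 10: stall // r0:Mul1,r1:Mul2,r2:Add2,r3:1,r4:Add1,r5:6
cycle 11: CDB Add2=66; stall // r0:Mul1,r1:Mul2,r2:66,r3:1,r4:Add1,r5:6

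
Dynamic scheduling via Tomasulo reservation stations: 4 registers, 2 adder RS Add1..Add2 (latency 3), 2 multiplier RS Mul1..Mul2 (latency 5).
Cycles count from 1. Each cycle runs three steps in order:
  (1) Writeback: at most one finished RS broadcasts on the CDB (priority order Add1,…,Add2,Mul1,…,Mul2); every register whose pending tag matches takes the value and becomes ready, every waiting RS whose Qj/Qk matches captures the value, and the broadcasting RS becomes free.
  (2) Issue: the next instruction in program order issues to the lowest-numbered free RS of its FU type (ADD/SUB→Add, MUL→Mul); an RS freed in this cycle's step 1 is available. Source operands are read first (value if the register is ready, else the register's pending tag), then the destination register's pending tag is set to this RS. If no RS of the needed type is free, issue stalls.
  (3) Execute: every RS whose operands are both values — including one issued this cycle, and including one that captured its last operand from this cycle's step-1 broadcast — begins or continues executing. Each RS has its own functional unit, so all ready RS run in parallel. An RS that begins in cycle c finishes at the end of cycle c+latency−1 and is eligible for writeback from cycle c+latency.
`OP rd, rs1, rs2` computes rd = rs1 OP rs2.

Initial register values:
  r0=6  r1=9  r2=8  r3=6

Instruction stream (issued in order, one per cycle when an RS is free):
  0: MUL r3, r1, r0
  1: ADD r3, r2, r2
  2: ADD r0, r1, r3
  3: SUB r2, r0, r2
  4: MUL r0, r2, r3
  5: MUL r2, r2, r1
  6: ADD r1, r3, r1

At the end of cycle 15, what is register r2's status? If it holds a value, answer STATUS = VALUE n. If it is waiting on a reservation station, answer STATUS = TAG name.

  c1: issue MUL r3<-Mul1  regs: r0:6,r1:9,r2:8,r3:Mul1
  c2: issue ADD r3<-Add1  regs: r0:6,r1:9,r2:8,r3:Add1
  c3: issue ADD r0<-Add2  regs: r0:Add2,r1:9,r2:8,r3:Add1
  c4: stall  regs: r0:Add2,r1:9,r2:8,r3:Add1
  c5: CDB Add1=16; issue SUB r2<-Add1  regs: r0:Add2,r1:9,r2:Add1,r3:16
  c6: CDB Mul1=54; issue MUL r0<-Mul1  regs: r0:Mul1,r1:9,r2:Add1,r3:16
  c7: issue MUL r2<-Mul2  regs: r0:Mul1,r1:9,r2:Mul2,r3:16
  c8: CDB Add2=25; issue ADD r1<-Add2  regs: r0:Mul1,r1:Add2,r2:Mul2,r3:16
  c9: -  regs: r0:Mul1,r1:Add2,r2:Mul2,r3:16
  c10: -  regs: r0:Mul1,r1:Add2,r2:Mul2,r3:16
  c11: CDB Add1=17  regs: r0:Mul1,r1:Add2,r2:Mul2,r3:16
  c12: CDB Add2=25  regs: r0:Mul1,r1:25,r2:Mul2,r3:16
  c13: -  regs: r0:Mul1,r1:25,r2:Mul2,r3:16
  c14: -  regs: r0:Mul1,r1:25,r2:Mul2,r3:16
  c15: -  regs: r0:Mul1,r1:25,r2:Mul2,r3:16

STATUS = TAG Mul2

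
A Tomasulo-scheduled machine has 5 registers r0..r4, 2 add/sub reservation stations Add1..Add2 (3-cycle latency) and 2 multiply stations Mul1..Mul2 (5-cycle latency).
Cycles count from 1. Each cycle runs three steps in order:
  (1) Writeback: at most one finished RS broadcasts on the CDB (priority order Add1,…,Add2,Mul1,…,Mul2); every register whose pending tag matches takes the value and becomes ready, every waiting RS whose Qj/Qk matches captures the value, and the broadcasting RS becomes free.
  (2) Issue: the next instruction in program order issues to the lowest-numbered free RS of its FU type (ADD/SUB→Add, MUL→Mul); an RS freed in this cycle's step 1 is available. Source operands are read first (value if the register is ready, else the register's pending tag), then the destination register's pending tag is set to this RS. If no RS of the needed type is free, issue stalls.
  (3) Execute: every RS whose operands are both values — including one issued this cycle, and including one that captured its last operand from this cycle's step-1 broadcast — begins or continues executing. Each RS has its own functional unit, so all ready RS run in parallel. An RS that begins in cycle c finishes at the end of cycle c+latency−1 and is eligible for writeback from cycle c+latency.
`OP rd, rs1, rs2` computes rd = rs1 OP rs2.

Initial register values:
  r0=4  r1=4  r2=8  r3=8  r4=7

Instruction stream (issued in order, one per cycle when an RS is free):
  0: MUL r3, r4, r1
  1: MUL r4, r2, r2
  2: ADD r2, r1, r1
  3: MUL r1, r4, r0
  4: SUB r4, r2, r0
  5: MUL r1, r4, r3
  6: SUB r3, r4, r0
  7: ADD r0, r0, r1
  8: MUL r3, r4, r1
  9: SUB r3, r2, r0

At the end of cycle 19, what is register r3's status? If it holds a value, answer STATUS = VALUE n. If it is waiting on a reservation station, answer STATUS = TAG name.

c1: issue MUL r3<-Mul1 | r0:4,r1:4,r2:8,r3:Mul1,r4:7
c2: issue MUL r4<-Mul2 | r0:4,r1:4,r2:8,r3:Mul1,r4:Mul2
c3: issue ADD r2<-Add1 | r0:4,r1:4,r2:Add1,r3:Mul1,r4:Mul2
c4: stall | r0:4,r1:4,r2:Add1,r3:Mul1,r4:Mul2
c5: stall | r0:4,r1:4,r2:Add1,r3:Mul1,r4:Mul2
c6: CDB Add1=8; stall | r0:4,r1:4,r2:8,r3:Mul1,r4:Mul2
c7: CDB Mul1=28; issue MUL r1<-Mul1 | r0:4,r1:Mul1,r2:8,r3:28,r4:Mul2
c8: CDB Mul2=64; issue SUB r4<-Add1 | r0:4,r1:Mul1,r2:8,r3:28,r4:Add1
c9: issue MUL r1<-Mul2 | r0:4,r1:Mul2,r2:8,r3:28,r4:Add1
c10: issue SUB r3<-Add2 | r0:4,r1:Mul2,r2:8,r3:Add2,r4:Add1
c11: CDB Add1=4; issue ADD r0<-Add1 | r0:Add1,r1:Mul2,r2:8,r3:Add2,r4:4
c12: stall | r0:Add1,r1:Mul2,r2:8,r3:Add2,r4:4
c13: CDB Mul1=256; issue MUL r3<-Mul1 | r0:Add1,r1:Mul2,r2:8,r3:Mul1,r4:4
c14: CDB Add2=0; issue SUB r3<-Add2 | r0:Add1,r1:Mul2,r2:8,r3:Add2,r4:4
c15: - | r0:Add1,r1:Mul2,r2:8,r3:Add2,r4:4
c16: CDB Mul2=112 | r0:Add1,r1:112,r2:8,r3:Add2,r4:4
c17: - | r0:Add1,r1:112,r2:8,r3:Add2,r4:4
c18: - | r0:Add1,r1:112,r2:8,r3:Add2,r4:4
c19: CDB Add1=116 | r0:116,r1:112,r2:8,r3:Add2,r4:4

STATUS = TAG Add2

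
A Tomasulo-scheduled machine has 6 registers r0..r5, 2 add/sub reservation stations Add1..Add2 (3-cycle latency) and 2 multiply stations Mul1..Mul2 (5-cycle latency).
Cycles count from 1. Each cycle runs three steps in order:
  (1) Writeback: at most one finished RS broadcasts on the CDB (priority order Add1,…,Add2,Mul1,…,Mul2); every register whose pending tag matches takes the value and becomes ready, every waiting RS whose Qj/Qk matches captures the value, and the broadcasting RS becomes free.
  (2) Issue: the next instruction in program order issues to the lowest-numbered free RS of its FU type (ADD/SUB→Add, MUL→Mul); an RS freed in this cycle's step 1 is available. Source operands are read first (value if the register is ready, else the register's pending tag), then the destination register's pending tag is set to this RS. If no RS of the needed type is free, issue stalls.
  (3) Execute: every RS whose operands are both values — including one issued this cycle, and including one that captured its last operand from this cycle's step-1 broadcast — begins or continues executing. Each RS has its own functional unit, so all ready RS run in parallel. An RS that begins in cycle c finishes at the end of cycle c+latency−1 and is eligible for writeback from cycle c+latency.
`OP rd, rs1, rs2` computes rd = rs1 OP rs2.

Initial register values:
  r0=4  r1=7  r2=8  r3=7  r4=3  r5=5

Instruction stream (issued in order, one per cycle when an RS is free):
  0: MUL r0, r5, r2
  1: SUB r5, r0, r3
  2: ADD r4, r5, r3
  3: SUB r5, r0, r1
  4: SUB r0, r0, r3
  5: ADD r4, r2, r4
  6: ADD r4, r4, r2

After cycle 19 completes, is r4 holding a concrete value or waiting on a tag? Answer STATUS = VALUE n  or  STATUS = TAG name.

c1: issue MUL r0<-Mul1 | r0:Mul1,r1:7,r2:8,r3:7,r4:3,r5:5
c2: issue SUB r5<-Add1 | r0:Mul1,r1:7,r2:8,r3:7,r4:3,r5:Add1
c3: issue ADD r4<-Add2 | r0:Mul1,r1:7,r2:8,r3:7,r4:Add2,r5:Add1
c4: stall | r0:Mul1,r1:7,r2:8,r3:7,r4:Add2,r5:Add1
c5: stall | r0:Mul1,r1:7,r2:8,r3:7,r4:Add2,r5:Add1
c6: CDB Mul1=40; stall | r0:40,r1:7,r2:8,r3:7,r4:Add2,r5:Add1
c7: stall | r0:40,r1:7,r2:8,r3:7,r4:Add2,r5:Add1
c8: stall | r0:40,r1:7,r2:8,r3:7,r4:Add2,r5:Add1
c9: CDB Add1=33; issue SUB r5<-Add1 | r0:40,r1:7,r2:8,r3:7,r4:Add2,r5:Add1
c10: stall | r0:40,r1:7,r2:8,r3:7,r4:Add2,r5:Add1
c11: stall | r0:40,r1:7,r2:8,r3:7,r4:Add2,r5:Add1
c12: CDB Add1=33; issue SUB r0<-Add1 | r0:Add1,r1:7,r2:8,r3:7,r4:Add2,r5:33
c13: CDB Add2=40; issue ADD r4<-Add2 | r0:Add1,r1:7,r2:8,r3:7,r4:Add2,r5:33
c14: stall | r0:Add1,r1:7,r2:8,r3:7,r4:Add2,r5:33
c15: CDB Add1=33; issue ADD r4<-Add1 | r0:33,r1:7,r2:8,r3:7,r4:Add1,r5:33
c16: CDB Add2=48 | r0:33,r1:7,r2:8,r3:7,r4:Add1,r5:33
c17: - | r0:33,r1:7,r2:8,r3:7,r4:Add1,r5:33
c18: - | r0:33,r1:7,r2:8,r3:7,r4:Add1,r5:33
c19: CDB Add1=56 | r0:33,r1:7,r2:8,r3:7,r4:56,r5:33

STATUS = VALUE 56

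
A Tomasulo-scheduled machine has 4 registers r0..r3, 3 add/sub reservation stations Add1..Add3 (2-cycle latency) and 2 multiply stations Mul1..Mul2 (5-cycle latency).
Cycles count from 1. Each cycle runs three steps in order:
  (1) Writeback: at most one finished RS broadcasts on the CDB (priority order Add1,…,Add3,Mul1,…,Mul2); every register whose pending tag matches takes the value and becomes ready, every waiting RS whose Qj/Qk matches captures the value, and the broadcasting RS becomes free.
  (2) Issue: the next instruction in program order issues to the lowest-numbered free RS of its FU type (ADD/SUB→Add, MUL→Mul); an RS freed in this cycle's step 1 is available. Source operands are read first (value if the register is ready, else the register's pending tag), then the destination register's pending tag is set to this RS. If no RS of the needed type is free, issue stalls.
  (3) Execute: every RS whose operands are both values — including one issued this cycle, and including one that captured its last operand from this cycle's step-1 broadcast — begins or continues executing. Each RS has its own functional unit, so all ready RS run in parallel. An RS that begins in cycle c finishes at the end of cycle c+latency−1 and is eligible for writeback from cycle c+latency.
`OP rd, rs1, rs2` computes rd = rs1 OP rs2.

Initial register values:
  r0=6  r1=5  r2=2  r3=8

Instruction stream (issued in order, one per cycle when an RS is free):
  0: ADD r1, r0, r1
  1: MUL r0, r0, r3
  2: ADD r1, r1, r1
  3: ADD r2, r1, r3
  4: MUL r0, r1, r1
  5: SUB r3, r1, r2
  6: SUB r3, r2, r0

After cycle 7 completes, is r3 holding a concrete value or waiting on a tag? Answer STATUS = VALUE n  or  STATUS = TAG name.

  c1: issue ADD r1<-Add1  regs: r0:6,r1:Add1,r2:2,r3:8
  c2: issue MUL r0<-Mul1  regs: r0:Mul1,r1:Add1,r2:2,r3:8
  c3: CDB Add1=11; issue ADD r1<-Add1  regs: r0:Mul1,r1:Add1,r2:2,r3:8
  c4: issue ADD r2<-Add2  regs: r0:Mul1,r1:Add1,r2:Add2,r3:8
  c5: CDB Add1=22; issue MUL r0<-Mul2  regs: r0:Mul2,r1:22,r2:Add2,r3:8
  c6: issue SUB r3<-Add1  regs: r0:Mul2,r1:22,r2:Add2,r3:Add1
  c7: CDB Add2=30; issue SUB r3<-Add2  regs: r0:Mul2,r1:22,r2:30,r3:Add2

STATUS = TAG Add2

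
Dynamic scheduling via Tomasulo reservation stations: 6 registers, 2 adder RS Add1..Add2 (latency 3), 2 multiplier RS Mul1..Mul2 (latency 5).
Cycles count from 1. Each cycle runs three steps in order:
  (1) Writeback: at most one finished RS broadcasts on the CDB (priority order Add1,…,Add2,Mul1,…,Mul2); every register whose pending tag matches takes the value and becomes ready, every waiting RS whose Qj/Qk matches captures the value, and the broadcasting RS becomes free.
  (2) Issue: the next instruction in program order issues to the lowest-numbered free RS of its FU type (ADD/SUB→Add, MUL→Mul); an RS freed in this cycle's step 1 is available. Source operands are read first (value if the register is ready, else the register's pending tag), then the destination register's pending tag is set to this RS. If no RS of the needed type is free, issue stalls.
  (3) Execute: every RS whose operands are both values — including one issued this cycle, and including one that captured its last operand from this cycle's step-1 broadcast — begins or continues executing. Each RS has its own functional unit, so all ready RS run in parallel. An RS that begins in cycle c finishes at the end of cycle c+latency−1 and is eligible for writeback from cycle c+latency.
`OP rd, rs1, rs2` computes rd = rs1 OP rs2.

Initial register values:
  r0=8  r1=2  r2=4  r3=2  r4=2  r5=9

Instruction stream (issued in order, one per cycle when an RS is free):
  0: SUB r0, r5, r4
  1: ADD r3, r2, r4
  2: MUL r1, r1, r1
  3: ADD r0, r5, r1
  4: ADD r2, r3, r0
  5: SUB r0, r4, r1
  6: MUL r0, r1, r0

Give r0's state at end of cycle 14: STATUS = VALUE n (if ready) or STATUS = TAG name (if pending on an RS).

c1: issue SUB r0<-Add1 | r0:Add1,r1:2,r2:4,r3:2,r4:2,r5:9
c2: issue ADD r3<-Add2 | r0:Add1,r1:2,r2:4,r3:Add2,r4:2,r5:9
c3: issue MUL r1<-Mul1 | r0:Add1,r1:Mul1,r2:4,r3:Add2,r4:2,r5:9
c4: CDB Add1=7; issue ADD r0<-Add1 | r0:Add1,r1:Mul1,r2:4,r3:Add2,r4:2,r5:9
c5: CDB Add2=6; issue ADD r2<-Add2 | r0:Add1,r1:Mul1,r2:Add2,r3:6,r4:2,r5:9
c6: stall | r0:Add1,r1:Mul1,r2:Add2,r3:6,r4:2,r5:9
c7: stall | r0:Add1,r1:Mul1,r2:Add2,r3:6,r4:2,r5:9
c8: CDB Mul1=4; stall | r0:Add1,r1:4,r2:Add2,r3:6,r4:2,r5:9
c9: stall | r0:Add1,r1:4,r2:Add2,r3:6,r4:2,r5:9
c10: stall | r0:Add1,r1:4,r2:Add2,r3:6,r4:2,r5:9
c11: CDB Add1=13; issue SUB r0<-Add1 | r0:Add1,r1:4,r2:Add2,r3:6,r4:2,r5:9
c12: issue MUL r0<-Mul1 | r0:Mul1,r1:4,r2:Add2,r3:6,r4:2,r5:9
c13: - | r0:Mul1,r1:4,r2:Add2,r3:6,r4:2,r5:9
c14: CDB Add1=-2 | r0:Mul1,r1:4,r2:Add2,r3:6,r4:2,r5:9

STATUS = TAG Mul1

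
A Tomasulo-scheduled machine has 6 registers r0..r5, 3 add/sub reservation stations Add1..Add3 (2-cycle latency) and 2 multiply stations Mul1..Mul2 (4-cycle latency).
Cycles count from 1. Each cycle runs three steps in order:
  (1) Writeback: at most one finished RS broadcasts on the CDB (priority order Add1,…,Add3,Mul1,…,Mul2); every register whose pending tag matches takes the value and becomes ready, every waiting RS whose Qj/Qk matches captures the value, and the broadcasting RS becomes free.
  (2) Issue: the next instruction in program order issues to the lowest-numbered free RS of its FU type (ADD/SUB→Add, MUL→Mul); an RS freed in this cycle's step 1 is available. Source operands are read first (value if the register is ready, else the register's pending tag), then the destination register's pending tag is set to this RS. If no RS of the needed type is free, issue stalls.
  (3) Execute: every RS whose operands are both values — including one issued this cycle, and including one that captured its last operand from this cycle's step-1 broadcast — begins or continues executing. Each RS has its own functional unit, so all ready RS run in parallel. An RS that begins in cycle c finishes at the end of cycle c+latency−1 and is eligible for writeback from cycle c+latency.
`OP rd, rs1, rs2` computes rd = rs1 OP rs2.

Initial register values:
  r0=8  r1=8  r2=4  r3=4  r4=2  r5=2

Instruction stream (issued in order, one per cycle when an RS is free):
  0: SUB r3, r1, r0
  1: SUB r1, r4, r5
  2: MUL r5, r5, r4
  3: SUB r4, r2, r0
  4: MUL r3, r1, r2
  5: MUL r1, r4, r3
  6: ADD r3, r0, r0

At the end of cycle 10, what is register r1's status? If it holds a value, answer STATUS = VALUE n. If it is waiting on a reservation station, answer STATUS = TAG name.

STATUS = TAG Mul1

cycle 1: issue SUB r3<-Add1 // r0:8,r1:8,r2:4,r3:Add1,r4:2,r5:2
cycle 2: issue SUB r1<-Add2 // r0:8,r1:Add2,r2:4,r3:Add1,r4:2,r5:2
cycle 3: CDB Add1=0; issue MUL r5<-Mul1 // r0:8,r1:Add2,r2:4,r3:0,r4:2,r5:Mul1
cycle 4: CDB Add2=0; issue SUB r4<-Add1 // r0:8,r1:0,r2:4,r3:0,r4:Add1,r5:Mul1
cycle 5: issue MUL r3<-Mul2 // r0:8,r1:0,r2:4,r3:Mul2,r4:Add1,r5:Mul1
cycle 6: CDB Add1=-4; stall // r0:8,r1:0,r2:4,r3:Mul2,r4:-4,r5:Mul1
cycle 7: CDB Mul1=4; issue MUL r1<-Mul1 // r0:8,r1:Mul1,r2:4,r3:Mul2,r4:-4,r5:4
cycle 8: issue ADD r3<-Add1 // r0:8,r1:Mul1,r2:4,r3:Add1,r4:-4,r5:4
cycle 9: CDB Mul2=0 // r0:8,r1:Mul1,r2:4,r3:Add1,r4:-4,r5:4
cycle 10: CDB Add1=16 // r0:8,r1:Mul1,r2:4,r3:16,r4:-4,r5:4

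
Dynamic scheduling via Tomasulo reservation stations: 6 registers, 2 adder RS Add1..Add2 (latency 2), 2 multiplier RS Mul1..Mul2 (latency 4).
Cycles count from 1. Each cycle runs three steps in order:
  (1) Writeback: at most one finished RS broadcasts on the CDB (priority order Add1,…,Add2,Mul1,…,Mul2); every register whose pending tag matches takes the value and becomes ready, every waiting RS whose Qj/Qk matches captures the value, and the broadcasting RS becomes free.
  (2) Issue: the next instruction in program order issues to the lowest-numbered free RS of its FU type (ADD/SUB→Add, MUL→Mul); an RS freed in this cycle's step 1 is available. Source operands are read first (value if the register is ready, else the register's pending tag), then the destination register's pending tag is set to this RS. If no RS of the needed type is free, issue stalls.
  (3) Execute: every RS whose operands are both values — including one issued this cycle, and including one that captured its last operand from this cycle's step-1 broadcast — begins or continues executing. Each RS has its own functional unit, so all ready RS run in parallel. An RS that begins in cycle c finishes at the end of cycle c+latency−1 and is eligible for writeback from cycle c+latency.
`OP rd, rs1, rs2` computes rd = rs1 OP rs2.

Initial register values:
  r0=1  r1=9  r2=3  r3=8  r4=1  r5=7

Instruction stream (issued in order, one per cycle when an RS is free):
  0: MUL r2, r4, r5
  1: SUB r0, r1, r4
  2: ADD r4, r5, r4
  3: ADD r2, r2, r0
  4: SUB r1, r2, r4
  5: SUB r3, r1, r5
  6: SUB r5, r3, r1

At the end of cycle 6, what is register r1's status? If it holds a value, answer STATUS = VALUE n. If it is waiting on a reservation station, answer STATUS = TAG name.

c1: issue MUL r2<-Mul1 | r0:1,r1:9,r2:Mul1,r3:8,r4:1,r5:7
c2: issue SUB r0<-Add1 | r0:Add1,r1:9,r2:Mul1,r3:8,r4:1,r5:7
c3: issue ADD r4<-Add2 | r0:Add1,r1:9,r2:Mul1,r3:8,r4:Add2,r5:7
c4: CDB Add1=8; issue ADD r2<-Add1 | r0:8,r1:9,r2:Add1,r3:8,r4:Add2,r5:7
c5: CDB Add2=8; issue SUB r1<-Add2 | r0:8,r1:Add2,r2:Add1,r3:8,r4:8,r5:7
c6: CDB Mul1=7; stall | r0:8,r1:Add2,r2:Add1,r3:8,r4:8,r5:7

STATUS = TAG Add2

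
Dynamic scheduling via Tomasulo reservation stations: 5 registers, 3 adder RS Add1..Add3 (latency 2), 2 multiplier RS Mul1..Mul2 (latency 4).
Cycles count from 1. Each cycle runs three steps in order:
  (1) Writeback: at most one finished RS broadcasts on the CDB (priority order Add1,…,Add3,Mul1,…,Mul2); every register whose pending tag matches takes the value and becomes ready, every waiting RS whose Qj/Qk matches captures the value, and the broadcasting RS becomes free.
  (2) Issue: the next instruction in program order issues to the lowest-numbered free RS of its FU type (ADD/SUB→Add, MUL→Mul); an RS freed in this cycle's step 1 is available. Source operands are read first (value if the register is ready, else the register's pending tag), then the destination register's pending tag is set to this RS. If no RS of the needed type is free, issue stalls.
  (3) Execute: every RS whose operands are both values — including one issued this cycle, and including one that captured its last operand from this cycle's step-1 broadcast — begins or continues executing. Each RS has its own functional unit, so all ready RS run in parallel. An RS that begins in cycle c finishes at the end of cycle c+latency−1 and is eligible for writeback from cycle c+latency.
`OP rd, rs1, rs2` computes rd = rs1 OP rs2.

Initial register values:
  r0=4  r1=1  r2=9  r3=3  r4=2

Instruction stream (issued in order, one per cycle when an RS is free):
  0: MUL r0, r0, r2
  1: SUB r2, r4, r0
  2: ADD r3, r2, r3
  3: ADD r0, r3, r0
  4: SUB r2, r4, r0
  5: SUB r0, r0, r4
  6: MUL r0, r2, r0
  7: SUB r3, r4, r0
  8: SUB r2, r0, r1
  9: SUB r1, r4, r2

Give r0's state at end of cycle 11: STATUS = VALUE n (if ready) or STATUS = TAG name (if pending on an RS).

  c1: issue MUL r0<-Mul1  regs: r0:Mul1,r1:1,r2:9,r3:3,r4:2
  c2: issue SUB r2<-Add1  regs: r0:Mul1,r1:1,r2:Add1,r3:3,r4:2
  c3: issue ADD r3<-Add2  regs: r0:Mul1,r1:1,r2:Add1,r3:Add2,r4:2
  c4: issue ADD r0<-Add3  regs: r0:Add3,r1:1,r2:Add1,r3:Add2,r4:2
  c5: CDB Mul1=36; stall  regs: r0:Add3,r1:1,r2:Add1,r3:Add2,r4:2
  c6: stall  regs: r0:Add3,r1:1,r2:Add1,r3:Add2,r4:2
  c7: CDB Add1=-34; issue SUB r2<-Add1  regs: r0:Add3,r1:1,r2:Add1,r3:Add2,r4:2
  c8: stall  regs: r0:Add3,r1:1,r2:Add1,r3:Add2,r4:2
  c9: CDB Add2=-31; issue SUB r0<-Add2  regs: r0:Add2,r1:1,r2:Add1,r3:-31,r4:2
  c10: issue MUL r0<-Mul1  regs: r0:Mul1,r1:1,r2:Add1,r3:-31,r4:2
  c11: CDB Add3=5; issue SUB r3<-Add3  regs: r0:Mul1,r1:1,r2:Add1,r3:Add3,r4:2

STATUS = TAG Mul1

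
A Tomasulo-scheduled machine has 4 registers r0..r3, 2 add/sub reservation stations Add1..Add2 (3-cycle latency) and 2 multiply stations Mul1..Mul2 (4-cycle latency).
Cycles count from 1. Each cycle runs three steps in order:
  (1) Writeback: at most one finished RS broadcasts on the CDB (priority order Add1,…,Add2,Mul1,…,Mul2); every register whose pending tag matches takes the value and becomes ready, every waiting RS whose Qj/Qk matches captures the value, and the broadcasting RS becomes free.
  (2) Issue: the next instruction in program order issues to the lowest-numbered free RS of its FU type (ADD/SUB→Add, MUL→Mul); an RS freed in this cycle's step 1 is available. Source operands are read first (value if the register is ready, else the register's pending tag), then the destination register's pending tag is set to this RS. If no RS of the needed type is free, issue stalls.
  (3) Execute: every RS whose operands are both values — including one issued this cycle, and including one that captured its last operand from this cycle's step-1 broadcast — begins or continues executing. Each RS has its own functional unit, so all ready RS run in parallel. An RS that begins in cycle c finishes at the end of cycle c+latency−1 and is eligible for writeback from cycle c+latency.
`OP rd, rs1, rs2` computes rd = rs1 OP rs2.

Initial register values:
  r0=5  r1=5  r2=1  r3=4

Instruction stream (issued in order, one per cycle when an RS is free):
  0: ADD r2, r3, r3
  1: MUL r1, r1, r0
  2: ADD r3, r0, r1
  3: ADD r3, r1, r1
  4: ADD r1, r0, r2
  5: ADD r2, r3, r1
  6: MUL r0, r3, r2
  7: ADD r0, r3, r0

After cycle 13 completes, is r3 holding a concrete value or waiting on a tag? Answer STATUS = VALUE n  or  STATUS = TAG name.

  c1: issue ADD r2<-Add1  regs: r0:5,r1:5,r2:Add1,r3:4
  c2: issue MUL r1<-Mul1  regs: r0:5,r1:Mul1,r2:Add1,r3:4
  c3: issue ADD r3<-Add2  regs: r0:5,r1:Mul1,r2:Add1,r3:Add2
  c4: CDB Add1=8; issue ADD r3<-Add1  regs: r0:5,r1:Mul1,r2:8,r3:Add1
  c5: stall  regs: r0:5,r1:Mul1,r2:8,r3:Add1
  c6: CDB Mul1=25; stall  regs: r0:5,r1:25,r2:8,r3:Add1
  c7: stall  regs: r0:5,r1:25,r2:8,r3:Add1
  c8: stall  regs: r0:5,r1:25,r2:8,r3:Add1
  c9: CDB Add1=50; issue ADD r1<-Add1  regs: r0:5,r1:Add1,r2:8,r3:50
  c10: CDB Add2=30; issue ADD r2<-Add2  regs: r0:5,r1:Add1,r2:Add2,r3:50
  c11: issue MUL r0<-Mul1  regs: r0:Mul1,r1:Add1,r2:Add2,r3:50
  c12: CDB Add1=13; issue ADD r0<-Add1  regs: r0:Add1,r1:13,r2:Add2,r3:50
  c13: -  regs: r0:Add1,r1:13,r2:Add2,r3:50

STATUS = VALUE 50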